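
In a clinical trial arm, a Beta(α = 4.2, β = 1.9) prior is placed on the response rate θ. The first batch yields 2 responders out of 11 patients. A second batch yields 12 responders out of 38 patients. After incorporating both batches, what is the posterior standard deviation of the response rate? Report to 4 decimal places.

The Beta prior is conjugate to a Binomial/Bernoulli likelihood; the update adds successes to α and failures to β.
After batch 1: Beta(4.2+2, 1.9+9) = Beta(6.2, 10.9).
After batch 2: Beta(6.2+12, 10.9+26) = Beta(18.2, 36.9).
Var = αβ/((α+β)²(α+β+1)) = 18.2·36.9/(55.1²·56.1) = 0.00394304; SD = √0.00394304 = 0.0628.

0.0628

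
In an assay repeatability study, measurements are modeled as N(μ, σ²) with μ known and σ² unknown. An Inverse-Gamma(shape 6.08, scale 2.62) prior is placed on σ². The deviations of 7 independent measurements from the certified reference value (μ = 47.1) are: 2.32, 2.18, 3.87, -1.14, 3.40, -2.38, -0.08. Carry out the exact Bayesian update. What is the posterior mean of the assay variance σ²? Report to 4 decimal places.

With known mean μ and an Inverse-Gamma(α, β) prior on σ², the Normal likelihood is conjugate: posterior is Inv-Gamma(α + n/2, β + Σ(xᵢ−μ)²/2).
Σ(xᵢ−μ)² = (2.32)² + (2.18)² + (3.87)² + (-1.14)² + (3.40)² + (-2.38)² + (-0.08)² = 43.6421.
Posterior: Inv-Gamma(6.08 + 7/2, 2.62 + 43.6421/2) = Inv-Gamma(9.58, 24.44105).
E[σ²|data] = β/(α−1) = 24.44105/8.58 = 2.8486.

2.8486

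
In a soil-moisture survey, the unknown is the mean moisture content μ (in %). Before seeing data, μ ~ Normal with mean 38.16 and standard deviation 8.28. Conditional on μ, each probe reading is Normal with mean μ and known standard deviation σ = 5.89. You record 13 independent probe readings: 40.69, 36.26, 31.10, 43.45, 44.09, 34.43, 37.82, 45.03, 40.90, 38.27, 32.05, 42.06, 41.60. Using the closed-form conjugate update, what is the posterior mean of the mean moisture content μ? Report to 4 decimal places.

39.0241

For Normal data with known variance σ², a Normal(μ₀, σ₀²) prior on μ is conjugate. Posterior precision = 1/σ₀² + n/σ²; posterior mean is the precision-weighted average of μ₀ and x̄.
Σxᵢ = 40.69 + 36.26 + 31.10 + 43.45 + 44.09 + 34.43 + 37.82 + 45.03 + 40.90 + 38.27 + 32.05 + 42.06 + 41.60 = 507.75, so n·x̄ = 507.75.
σ₀² = 8.28² = 68.5584, σ² = 5.89² = 34.6921; σ² + n·σ₀² = 34.6921 + 13·68.5584 = 925.9513.
Posterior mean = (μ₀/σ₀² + n·x̄/σ²)/(1/σ₀² + n/σ²) = (σ²·μ₀ + σ₀²·n·x̄)/(σ² + n·σ₀²) = (34.6921·38.16 + 68.5584·507.75)/925.9513 = 36134.378136/925.9513 = 39.0241.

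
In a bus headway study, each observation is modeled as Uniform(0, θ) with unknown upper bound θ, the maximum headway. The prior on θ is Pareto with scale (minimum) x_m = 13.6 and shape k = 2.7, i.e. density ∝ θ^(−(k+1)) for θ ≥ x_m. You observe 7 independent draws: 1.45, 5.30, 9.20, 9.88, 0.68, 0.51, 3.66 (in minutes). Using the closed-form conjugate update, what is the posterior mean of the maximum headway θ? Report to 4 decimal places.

A Pareto(scale x_m, shape k) prior on the upper bound θ of Uniform(0, θ) is conjugate: posterior is Pareto(max(x_m, max xᵢ), k + n).
Sample maximum = 9.88; prior scale x_m = 13.6 → posterior scale = max = 13.60.
Posterior shape = 2.7 + 7 = 9.7.
E[θ|data] = k·x_m/(k−1) = 9.7·13.60/8.7 = 15.1632.

15.1632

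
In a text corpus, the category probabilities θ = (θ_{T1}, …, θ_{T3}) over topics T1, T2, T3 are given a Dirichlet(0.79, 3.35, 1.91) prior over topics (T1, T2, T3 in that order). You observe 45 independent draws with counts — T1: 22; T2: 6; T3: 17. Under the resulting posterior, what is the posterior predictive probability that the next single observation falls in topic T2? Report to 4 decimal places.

The Dirichlet prior is conjugate to the Multinomial likelihood: each posterior αⱼ = prior αⱼ + observed count nⱼ.
Posterior concentration: (22.79, 9.35, 18.91), total = 51.05.
P(next = T2 | data) = α_{T2}/Σα = 0.1832.

0.1832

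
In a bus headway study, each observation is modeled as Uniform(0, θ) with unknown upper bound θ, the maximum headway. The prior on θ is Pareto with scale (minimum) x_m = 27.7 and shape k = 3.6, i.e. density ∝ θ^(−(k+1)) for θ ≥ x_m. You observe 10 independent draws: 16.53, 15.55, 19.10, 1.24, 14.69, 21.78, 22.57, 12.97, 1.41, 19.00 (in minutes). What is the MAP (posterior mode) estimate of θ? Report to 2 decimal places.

A Pareto(scale x_m, shape k) prior on the upper bound θ of Uniform(0, θ) is conjugate: posterior is Pareto(max(x_m, max xᵢ), k + n).
Sample maximum = 22.57; prior scale x_m = 27.7 → posterior scale = max = 27.70.
Posterior shape = 3.6 + 10 = 13.6.
The Pareto density is decreasing on [x_m, ∞), so the mode is x_m = 27.70.

27.70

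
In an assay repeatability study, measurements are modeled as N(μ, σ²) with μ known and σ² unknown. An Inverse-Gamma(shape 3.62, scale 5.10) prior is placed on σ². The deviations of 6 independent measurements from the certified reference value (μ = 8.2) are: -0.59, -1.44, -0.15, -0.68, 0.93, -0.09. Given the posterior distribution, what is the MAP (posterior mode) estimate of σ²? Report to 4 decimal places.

With known mean μ and an Inverse-Gamma(α, β) prior on σ², the Normal likelihood is conjugate: posterior is Inv-Gamma(α + n/2, β + Σ(xᵢ−μ)²/2).
Σ(xᵢ−μ)² = (-0.59)² + (-1.44)² + (-0.15)² + (-0.68)² + (0.93)² + (-0.09)² = 3.7796.
Posterior: Inv-Gamma(3.62 + 6/2, 5.10 + 3.7796/2) = Inv-Gamma(6.62, 6.98980).
Mode = β/(α+1) = 6.98980/7.62 = 0.9173.

0.9173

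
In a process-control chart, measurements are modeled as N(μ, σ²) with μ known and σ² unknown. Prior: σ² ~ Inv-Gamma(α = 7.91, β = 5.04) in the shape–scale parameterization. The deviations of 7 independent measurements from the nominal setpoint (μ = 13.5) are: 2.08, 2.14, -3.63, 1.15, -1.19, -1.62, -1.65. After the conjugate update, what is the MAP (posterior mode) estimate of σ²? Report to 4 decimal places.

1.6216

With known mean μ and an Inverse-Gamma(α, β) prior on σ², the Normal likelihood is conjugate: posterior is Inv-Gamma(α + n/2, β + Σ(xᵢ−μ)²/2).
Σ(xᵢ−μ)² = (2.08)² + (2.14)² + (-3.63)² + (1.15)² + (-1.19)² + (-1.62)² + (-1.65)² = 30.1684.
Posterior: Inv-Gamma(7.91 + 7/2, 5.04 + 30.1684/2) = Inv-Gamma(11.41, 20.12420).
Mode = β/(α+1) = 20.12420/12.41 = 1.6216.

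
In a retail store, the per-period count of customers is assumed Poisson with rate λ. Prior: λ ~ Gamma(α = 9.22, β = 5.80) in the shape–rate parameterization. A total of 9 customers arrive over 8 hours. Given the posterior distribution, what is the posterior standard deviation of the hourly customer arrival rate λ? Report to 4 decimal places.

With a Gamma(shape α, rate β) prior, the Poisson likelihood is conjugate: the posterior is Gamma(α + ΣXᵢ, β + n).
Posterior: Gamma(α+S, β+n) = Gamma(9.22+9, 5.80+8) = Gamma(18.22, 13.80).
SD = √α/β = √18.22/13.80 = 0.3093.

0.3093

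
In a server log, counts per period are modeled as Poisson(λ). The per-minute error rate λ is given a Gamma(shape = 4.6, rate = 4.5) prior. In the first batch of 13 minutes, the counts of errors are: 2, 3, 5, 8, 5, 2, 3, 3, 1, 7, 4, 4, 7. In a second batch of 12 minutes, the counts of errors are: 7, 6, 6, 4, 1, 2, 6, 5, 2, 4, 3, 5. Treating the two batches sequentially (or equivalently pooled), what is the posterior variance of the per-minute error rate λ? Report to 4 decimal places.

0.1259

With a Gamma(shape α, rate β) prior, the Poisson likelihood is conjugate: the posterior is Gamma(α + ΣXᵢ, β + n).
Batch 1: sum of counts S = 54 over n = 13 minutes.
After batch 1: Gamma(α+S, β+n) = Gamma(4.6+54, 4.5+13) = Gamma(58.6, 17.5).
Batch 2: sum of counts S = 51 over n = 12 minutes.
After batch 2: Gamma(α+S, β+n) = Gamma(58.6+51, 17.5+12) = Gamma(109.6, 29.5).
Var = α/β² = 109.6/29.5² = 0.1259.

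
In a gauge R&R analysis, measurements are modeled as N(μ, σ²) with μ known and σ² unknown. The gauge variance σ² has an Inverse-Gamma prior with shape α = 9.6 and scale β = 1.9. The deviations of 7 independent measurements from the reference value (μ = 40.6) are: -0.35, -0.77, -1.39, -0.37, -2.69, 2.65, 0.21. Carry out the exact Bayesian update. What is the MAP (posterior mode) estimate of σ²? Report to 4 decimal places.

With known mean μ and an Inverse-Gamma(α, β) prior on σ², the Normal likelihood is conjugate: posterior is Inv-Gamma(α + n/2, β + Σ(xᵢ−μ)²/2).
Σ(xᵢ−μ)² = (-0.35)² + (-0.77)² + (-1.39)² + (-0.37)² + (-2.69)² + (2.65)² + (0.21)² = 17.0871.
Posterior: Inv-Gamma(9.6 + 7/2, 1.9 + 17.0871/2) = Inv-Gamma(13.10, 10.44355).
Mode = β/(α+1) = 10.44355/14.10 = 0.7407.

0.7407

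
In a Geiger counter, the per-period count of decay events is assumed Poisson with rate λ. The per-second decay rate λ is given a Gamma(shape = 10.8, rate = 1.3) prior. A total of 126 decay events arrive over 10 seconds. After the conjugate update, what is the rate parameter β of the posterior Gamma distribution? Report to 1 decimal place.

11.3

With a Gamma(shape α, rate β) prior, the Poisson likelihood is conjugate: the posterior is Gamma(α + ΣXᵢ, β + n).
Posterior: Gamma(α+S, β+n) = Gamma(10.8+126, 1.3+10) = Gamma(136.8, 11.3).
Posterior β = 11.3.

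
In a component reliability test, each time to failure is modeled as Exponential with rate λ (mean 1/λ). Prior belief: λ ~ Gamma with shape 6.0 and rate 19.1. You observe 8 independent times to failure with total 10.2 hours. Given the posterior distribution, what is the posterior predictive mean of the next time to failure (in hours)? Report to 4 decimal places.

2.2538

With a Gamma(shape α, rate β) prior on the exponential rate λ, the posterior after n observations with total T = Σxᵢ is Gamma(α+n, β+T).
Posterior: Gamma(6.0+8, 19.1+10.2) = Gamma(14.0, 29.3).
The predictive distribution for the next observation is Lomax; its mean is β/(α−1) = 29.3/13.0 = 2.2538.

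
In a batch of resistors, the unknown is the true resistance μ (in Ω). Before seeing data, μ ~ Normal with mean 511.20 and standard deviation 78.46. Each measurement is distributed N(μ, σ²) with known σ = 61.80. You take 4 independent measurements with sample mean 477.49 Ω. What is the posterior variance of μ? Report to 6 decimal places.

For Normal data with known variance σ², a Normal(μ₀, σ₀²) prior on μ is conjugate. Posterior precision = 1/σ₀² + n/σ²; posterior mean is the precision-weighted average of μ₀ and x̄.
σ₀² = 78.46² = 6155.9716, σ² = 61.80² = 3819.24; σ² + n·σ₀² = 3819.24 + 4·6155.9716 = 28443.1264.
Posterior precision = 1/σ₀² + n/σ² = 1/6155.9716 + 4/3819.24 = (σ² + n·σ₀²)/(σ₀²σ²) = 28443.1264/(6155.9716·3819.24); posterior variance σₙ² = σ₀²σ²/(σ² + n·σ₀²) = 6155.9716·3819.24/28443.1264 = 826.601571.

826.601571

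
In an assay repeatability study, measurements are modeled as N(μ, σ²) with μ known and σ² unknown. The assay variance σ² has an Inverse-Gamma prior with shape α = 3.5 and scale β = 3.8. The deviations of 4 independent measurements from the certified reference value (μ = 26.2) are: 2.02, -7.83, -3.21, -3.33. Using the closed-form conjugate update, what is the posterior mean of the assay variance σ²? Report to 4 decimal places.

10.4869

With known mean μ and an Inverse-Gamma(α, β) prior on σ², the Normal likelihood is conjugate: posterior is Inv-Gamma(α + n/2, β + Σ(xᵢ−μ)²/2).
Σ(xᵢ−μ)² = (2.02)² + (-7.83)² + (-3.21)² + (-3.33)² = 86.7823.
Posterior: Inv-Gamma(3.5 + 4/2, 3.8 + 86.7823/2) = Inv-Gamma(5.50, 47.19115).
E[σ²|data] = β/(α−1) = 47.19115/4.50 = 10.4869.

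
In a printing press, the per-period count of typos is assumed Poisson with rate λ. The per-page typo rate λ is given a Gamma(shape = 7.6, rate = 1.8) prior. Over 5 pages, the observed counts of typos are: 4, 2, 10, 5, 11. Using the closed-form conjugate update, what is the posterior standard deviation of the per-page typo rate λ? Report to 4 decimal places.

With a Gamma(shape α, rate β) prior, the Poisson likelihood is conjugate: the posterior is Gamma(α + ΣXᵢ, β + n).
Sum of counts S = 32 over n = 5 pages.
Posterior: Gamma(α+S, β+n) = Gamma(7.6+32, 1.8+5) = Gamma(39.6, 6.8).
SD = √α/β = √39.6/6.8 = 0.9254.

0.9254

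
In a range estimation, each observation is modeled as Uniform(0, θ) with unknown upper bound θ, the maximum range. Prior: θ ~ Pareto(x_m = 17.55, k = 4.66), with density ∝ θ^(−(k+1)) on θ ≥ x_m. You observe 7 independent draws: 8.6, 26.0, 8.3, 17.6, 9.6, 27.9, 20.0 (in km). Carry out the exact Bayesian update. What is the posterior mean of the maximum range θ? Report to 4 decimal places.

A Pareto(scale x_m, shape k) prior on the upper bound θ of Uniform(0, θ) is conjugate: posterior is Pareto(max(x_m, max xᵢ), k + n).
Sample maximum = 27.9; prior scale x_m = 17.55 → posterior scale = max = 27.90.
Posterior shape = 4.66 + 7 = 11.66.
E[θ|data] = k·x_m/(k−1) = 11.66·27.90/10.66 = 30.5173.

30.5173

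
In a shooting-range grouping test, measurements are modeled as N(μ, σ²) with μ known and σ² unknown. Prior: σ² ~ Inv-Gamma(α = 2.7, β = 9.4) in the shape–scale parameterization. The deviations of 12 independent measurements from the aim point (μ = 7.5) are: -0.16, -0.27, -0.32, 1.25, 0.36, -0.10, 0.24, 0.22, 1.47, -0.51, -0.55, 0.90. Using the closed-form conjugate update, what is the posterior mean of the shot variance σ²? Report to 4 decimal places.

With known mean μ and an Inverse-Gamma(α, β) prior on σ², the Normal likelihood is conjugate: posterior is Inv-Gamma(α + n/2, β + Σ(xᵢ−μ)²/2).
Σ(xᵢ−μ)² = (-0.16)² + (-0.27)² + (-0.32)² + (1.25)² + (0.36)² + (-0.10)² + (0.24)² + (0.22)² + (1.47)² + (-0.51)² + (-0.55)² + (0.90)² = 5.5425.
Posterior: Inv-Gamma(2.7 + 12/2, 9.4 + 5.5425/2) = Inv-Gamma(8.70, 12.17125).
E[σ²|data] = β/(α−1) = 12.17125/7.70 = 1.5807.

1.5807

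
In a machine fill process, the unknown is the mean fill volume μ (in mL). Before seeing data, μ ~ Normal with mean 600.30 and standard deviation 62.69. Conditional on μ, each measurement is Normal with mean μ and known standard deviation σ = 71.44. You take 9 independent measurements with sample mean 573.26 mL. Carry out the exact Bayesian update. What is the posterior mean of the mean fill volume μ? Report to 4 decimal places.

For Normal data with known variance σ², a Normal(μ₀, σ₀²) prior on μ is conjugate. Posterior precision = 1/σ₀² + n/σ²; posterior mean is the precision-weighted average of μ₀ and x̄.
n·x̄ = 9·573.26 = 5159.34.
σ₀² = 62.69² = 3930.0361, σ² = 71.44² = 5103.6736; σ² + n·σ₀² = 5103.6736 + 9·3930.0361 = 40473.9985.
Posterior mean = (μ₀/σ₀² + n·x̄/σ²)/(1/σ₀² + n/σ²) = (σ²·μ₀ + σ₀²·n·x̄)/(σ² + n·σ₀²) = (5103.6736·600.30 + 3930.0361·5159.34)/40473.9985 = 23340127.714254/40473.9985 = 576.6697.

576.6697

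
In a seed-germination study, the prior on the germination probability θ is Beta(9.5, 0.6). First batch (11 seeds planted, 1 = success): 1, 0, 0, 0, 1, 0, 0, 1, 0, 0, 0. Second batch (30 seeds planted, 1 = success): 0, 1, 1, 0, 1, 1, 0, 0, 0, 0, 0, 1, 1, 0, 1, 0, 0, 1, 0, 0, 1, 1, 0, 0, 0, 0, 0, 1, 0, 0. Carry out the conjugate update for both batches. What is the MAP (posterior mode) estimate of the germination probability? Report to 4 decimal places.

0.4582

The Beta prior is conjugate to a Binomial/Bernoulli likelihood; the update adds successes to α and failures to β.
After batch 1: Beta(9.5+3, 0.6+8) = Beta(12.5, 8.6).
After batch 2: Beta(12.5+11, 8.6+19) = Beta(23.5, 27.6).
Mode of Beta(a,b) for a,b>1 is (a−1)/(a+b−2) = 22.5/49.1 = 0.4582.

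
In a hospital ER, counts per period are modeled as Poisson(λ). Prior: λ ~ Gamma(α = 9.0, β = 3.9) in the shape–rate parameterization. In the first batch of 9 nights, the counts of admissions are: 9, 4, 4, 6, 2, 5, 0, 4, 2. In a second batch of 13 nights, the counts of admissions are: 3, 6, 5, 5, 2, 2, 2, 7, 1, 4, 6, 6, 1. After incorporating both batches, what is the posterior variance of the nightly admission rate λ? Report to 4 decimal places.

0.1416

With a Gamma(shape α, rate β) prior, the Poisson likelihood is conjugate: the posterior is Gamma(α + ΣXᵢ, β + n).
Batch 1: sum of counts S = 36 over n = 9 nights.
After batch 1: Gamma(α+S, β+n) = Gamma(9.0+36, 3.9+9) = Gamma(45.0, 12.9).
Batch 2: sum of counts S = 50 over n = 13 nights.
After batch 2: Gamma(α+S, β+n) = Gamma(45.0+50, 12.9+13) = Gamma(95.0, 25.9).
Var = α/β² = 95.0/25.9² = 0.1416.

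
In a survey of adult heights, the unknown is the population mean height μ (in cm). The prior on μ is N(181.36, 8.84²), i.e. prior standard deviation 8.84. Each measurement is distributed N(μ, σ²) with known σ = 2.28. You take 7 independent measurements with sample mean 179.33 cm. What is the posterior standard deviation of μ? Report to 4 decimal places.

0.8577

For Normal data with known variance σ², a Normal(μ₀, σ₀²) prior on μ is conjugate. Posterior precision = 1/σ₀² + n/σ²; posterior mean is the precision-weighted average of μ₀ and x̄.
σ₀² = 8.84² = 78.1456, σ² = 2.28² = 5.1984; σ² + n·σ₀² = 5.1984 + 7·78.1456 = 552.2176.
Posterior precision = 1/σ₀² + n/σ² = 1/78.1456 + 7/5.1984 = (σ² + n·σ₀²)/(σ₀²σ²) = 552.2176/(78.1456·5.1984); posterior variance σₙ² = σ₀²σ²/(σ² + n·σ₀²) = 78.1456·5.1984/552.2176 = 0.735638.
Posterior SD = √σₙ² = √(78.1456·5.1984/552.2176) = 0.8577.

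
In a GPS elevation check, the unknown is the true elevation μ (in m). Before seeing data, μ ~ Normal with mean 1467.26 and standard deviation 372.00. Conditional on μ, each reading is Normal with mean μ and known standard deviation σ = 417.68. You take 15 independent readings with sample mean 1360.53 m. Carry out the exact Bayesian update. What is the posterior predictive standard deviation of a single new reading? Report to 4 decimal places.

For Normal data with known variance σ², a Normal(μ₀, σ₀²) prior on μ is conjugate. Posterior precision = 1/σ₀² + n/σ²; posterior mean is the precision-weighted average of μ₀ and x̄.
σ₀² = 372.00² = 138384, σ² = 417.68² = 174456.5824; σ² + n·σ₀² = 174456.5824 + 15·138384 = 2250216.5824.
Posterior precision = 1/σ₀² + n/σ² = 1/138384 + 15/174456.5824 = (σ² + n·σ₀²)/(σ₀²σ²) = 2250216.5824/(138384·174456.5824); posterior variance σₙ² = σ₀²σ²/(σ² + n·σ₀²) = 138384·174456.5824/2250216.5824 = 10728.744907.
Predictive variance for one new observation = σₙ² + σ² = 138384·174456.5824/2250216.5824 + 174456.5824 = σ²·(σ₀² + 2250216.5824)/2250216.5824 = 174456.5824·2388600.5824/2250216.5824 = 185185.327307; SD = √(174456.5824·2388600.5824/2250216.5824) = 430.3316.

430.3316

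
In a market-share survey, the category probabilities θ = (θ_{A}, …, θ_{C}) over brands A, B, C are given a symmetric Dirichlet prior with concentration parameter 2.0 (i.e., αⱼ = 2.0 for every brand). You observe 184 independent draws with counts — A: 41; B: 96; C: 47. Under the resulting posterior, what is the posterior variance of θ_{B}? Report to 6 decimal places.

0.001308

The Dirichlet prior is conjugate to the Multinomial likelihood: each posterior αⱼ = prior αⱼ + observed count nⱼ.
Posterior concentration: (43.0, 98.0, 49.0), total = 190.0.
Var[θ_j] = α_j(Σα−α_j)/((Σα)²(Σα+1)) = 98.0·92.0/(190.0²·191.0) = 0.001308.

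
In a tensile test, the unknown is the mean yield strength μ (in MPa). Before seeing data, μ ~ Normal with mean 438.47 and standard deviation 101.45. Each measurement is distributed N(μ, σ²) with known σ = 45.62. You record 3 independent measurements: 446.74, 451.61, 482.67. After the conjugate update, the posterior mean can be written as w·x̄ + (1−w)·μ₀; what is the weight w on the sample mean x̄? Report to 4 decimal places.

For Normal data with known variance σ², a Normal(μ₀, σ₀²) prior on μ is conjugate. Posterior precision = 1/σ₀² + n/σ²; posterior mean is the precision-weighted average of μ₀ and x̄.
σ₀² = 101.45² = 10292.1025, σ² = 45.62² = 2081.1844. Prior precision 1/σ₀² = 1/10292.1025; data precision n/σ² = 3/2081.1844.
w = (n/σ²)/(1/σ₀² + n/σ²) = n·σ₀²/(σ² + n·σ₀²) = 3·10292.1025/(2081.1844 + 3·10292.1025) = 30876.3075/32957.4919 = 0.9369.

0.9369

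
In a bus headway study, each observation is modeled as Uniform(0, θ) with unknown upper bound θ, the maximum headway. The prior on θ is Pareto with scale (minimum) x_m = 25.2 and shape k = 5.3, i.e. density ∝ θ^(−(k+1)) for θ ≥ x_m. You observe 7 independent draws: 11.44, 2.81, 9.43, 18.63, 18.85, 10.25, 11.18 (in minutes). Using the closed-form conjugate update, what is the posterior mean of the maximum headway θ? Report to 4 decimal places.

27.4301

A Pareto(scale x_m, shape k) prior on the upper bound θ of Uniform(0, θ) is conjugate: posterior is Pareto(max(x_m, max xᵢ), k + n).
Sample maximum = 18.85; prior scale x_m = 25.2 → posterior scale = max = 25.20.
Posterior shape = 5.3 + 7 = 12.3.
E[θ|data] = k·x_m/(k−1) = 12.3·25.20/11.3 = 27.4301.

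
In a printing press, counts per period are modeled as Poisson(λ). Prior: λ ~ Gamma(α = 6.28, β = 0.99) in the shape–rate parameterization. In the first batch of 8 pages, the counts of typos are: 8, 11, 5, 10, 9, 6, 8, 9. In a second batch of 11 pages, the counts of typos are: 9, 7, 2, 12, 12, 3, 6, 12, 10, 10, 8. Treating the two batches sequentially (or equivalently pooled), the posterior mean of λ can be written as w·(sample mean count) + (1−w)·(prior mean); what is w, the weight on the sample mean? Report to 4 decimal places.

0.9505

With a Gamma(shape α, rate β) prior, the Poisson likelihood is conjugate: the posterior is Gamma(α + ΣXᵢ, β + n).
Total number of pages: n = 8 + 11 = 19.
Posterior mean = (α₀+S)/(β₀+n) = [n/(β₀+n)]·(S/n) + [β₀/(β₀+n)]·(α₀/β₀), so only n and β₀ enter the weight.
Weight on data w = n/(β₀+n) = 19/(0.99+19) = 19/19.99 = 0.9505.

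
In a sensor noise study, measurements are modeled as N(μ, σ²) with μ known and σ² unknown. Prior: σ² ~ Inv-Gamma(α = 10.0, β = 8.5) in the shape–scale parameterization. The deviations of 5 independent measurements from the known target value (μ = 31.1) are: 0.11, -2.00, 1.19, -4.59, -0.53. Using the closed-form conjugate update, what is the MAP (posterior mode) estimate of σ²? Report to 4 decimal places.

With known mean μ and an Inverse-Gamma(α, β) prior on σ², the Normal likelihood is conjugate: posterior is Inv-Gamma(α + n/2, β + Σ(xᵢ−μ)²/2).
Σ(xᵢ−μ)² = (0.11)² + (-2.00)² + (1.19)² + (-4.59)² + (-0.53)² = 26.7772.
Posterior: Inv-Gamma(10.0 + 5/2, 8.5 + 26.7772/2) = Inv-Gamma(12.50, 21.88860).
Mode = β/(α+1) = 21.88860/13.50 = 1.6214.

1.6214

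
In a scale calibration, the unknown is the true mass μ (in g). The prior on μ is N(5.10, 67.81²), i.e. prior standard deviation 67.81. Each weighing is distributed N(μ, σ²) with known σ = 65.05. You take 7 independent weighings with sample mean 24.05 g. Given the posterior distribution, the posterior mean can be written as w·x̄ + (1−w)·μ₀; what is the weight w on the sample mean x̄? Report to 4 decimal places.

For Normal data with known variance σ², a Normal(μ₀, σ₀²) prior on μ is conjugate. Posterior precision = 1/σ₀² + n/σ²; posterior mean is the precision-weighted average of μ₀ and x̄.
σ₀² = 67.81² = 4598.1961, σ² = 65.05² = 4231.5025. Prior precision 1/σ₀² = 1/4598.1961; data precision n/σ² = 7/4231.5025.
w = (n/σ²)/(1/σ₀² + n/σ²) = n·σ₀²/(σ² + n·σ₀²) = 7·4598.1961/(4231.5025 + 7·4598.1961) = 32187.3727/36418.8752 = 0.8838.

0.8838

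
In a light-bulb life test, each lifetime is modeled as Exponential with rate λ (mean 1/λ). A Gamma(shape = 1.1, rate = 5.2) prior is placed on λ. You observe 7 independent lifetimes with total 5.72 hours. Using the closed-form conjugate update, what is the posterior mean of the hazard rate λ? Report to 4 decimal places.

With a Gamma(shape α, rate β) prior on the exponential rate λ, the posterior after n observations with total T = Σxᵢ is Gamma(α+n, β+T).
Posterior: Gamma(1.1+7, 5.2+5.72) = Gamma(8.1, 10.92).
Posterior mean of λ = α/β = 8.1/10.92 = 0.7418.

0.7418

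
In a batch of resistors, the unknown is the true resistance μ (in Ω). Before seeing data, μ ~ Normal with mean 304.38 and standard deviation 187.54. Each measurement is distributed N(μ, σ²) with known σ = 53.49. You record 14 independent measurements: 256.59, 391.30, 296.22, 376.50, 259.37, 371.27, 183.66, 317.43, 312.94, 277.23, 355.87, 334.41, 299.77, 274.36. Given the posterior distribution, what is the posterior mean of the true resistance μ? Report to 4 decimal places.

307.6183

For Normal data with known variance σ², a Normal(μ₀, σ₀²) prior on μ is conjugate. Posterior precision = 1/σ₀² + n/σ²; posterior mean is the precision-weighted average of μ₀ and x̄.
Σxᵢ = 256.59 + 391.30 + 296.22 + 376.50 + 259.37 + 371.27 + 183.66 + 317.43 + 312.94 + 277.23 + 355.87 + 334.41 + 299.77 + 274.36 = 4306.92, so n·x̄ = 4306.92.
σ₀² = 187.54² = 35171.2516, σ² = 53.49² = 2861.1801; σ² + n·σ₀² = 2861.1801 + 14·35171.2516 = 495258.7025.
Posterior mean = (μ₀/σ₀² + n·x̄/σ²)/(1/σ₀² + n/σ²) = (σ²·μ₀ + σ₀²·n·x̄)/(σ² + n·σ₀²) = (2861.1801·304.38 + 35171.2516·4306.92)/495258.7025 = 152350652.93991/495258.7025 = 307.6183.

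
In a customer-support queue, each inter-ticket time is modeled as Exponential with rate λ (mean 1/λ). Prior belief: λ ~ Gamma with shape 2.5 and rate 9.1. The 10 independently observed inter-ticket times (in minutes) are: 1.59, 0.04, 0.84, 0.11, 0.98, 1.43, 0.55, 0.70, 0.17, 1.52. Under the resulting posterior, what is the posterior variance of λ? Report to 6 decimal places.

0.043100

With a Gamma(shape α, rate β) prior on the exponential rate λ, the posterior after n observations with total T = Σxᵢ is Gamma(α+n, β+T).
Sum of observations T = 7.93 minutes; n = 10.
Posterior: Gamma(2.5+10, 9.1+7.93) = Gamma(12.5, 17.03).
Var = α/β² = 0.043100.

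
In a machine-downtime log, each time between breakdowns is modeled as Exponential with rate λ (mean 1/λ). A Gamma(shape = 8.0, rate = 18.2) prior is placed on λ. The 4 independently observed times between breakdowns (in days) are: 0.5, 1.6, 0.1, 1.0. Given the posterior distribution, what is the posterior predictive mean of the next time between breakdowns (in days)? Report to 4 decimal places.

With a Gamma(shape α, rate β) prior on the exponential rate λ, the posterior after n observations with total T = Σxᵢ is Gamma(α+n, β+T).
Sum of observations T = 3.2 days; n = 4.
Posterior: Gamma(8.0+4, 18.2+3.2) = Gamma(12.0, 21.4).
The predictive distribution for the next observation is Lomax; its mean is β/(α−1) = 21.4/11.0 = 1.9455.

1.9455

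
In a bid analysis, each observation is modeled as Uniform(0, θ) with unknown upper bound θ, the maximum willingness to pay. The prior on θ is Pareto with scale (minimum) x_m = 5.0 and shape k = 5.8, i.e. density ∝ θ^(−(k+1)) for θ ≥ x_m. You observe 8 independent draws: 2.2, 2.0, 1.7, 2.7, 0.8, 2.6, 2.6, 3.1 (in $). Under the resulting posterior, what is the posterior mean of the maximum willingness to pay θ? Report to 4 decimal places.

5.3906

A Pareto(scale x_m, shape k) prior on the upper bound θ of Uniform(0, θ) is conjugate: posterior is Pareto(max(x_m, max xᵢ), k + n).
Sample maximum = 3.1; prior scale x_m = 5.0 → posterior scale = max = 5.0.
Posterior shape = 5.8 + 8 = 13.8.
E[θ|data] = k·x_m/(k−1) = 13.8·5.0/12.8 = 5.3906.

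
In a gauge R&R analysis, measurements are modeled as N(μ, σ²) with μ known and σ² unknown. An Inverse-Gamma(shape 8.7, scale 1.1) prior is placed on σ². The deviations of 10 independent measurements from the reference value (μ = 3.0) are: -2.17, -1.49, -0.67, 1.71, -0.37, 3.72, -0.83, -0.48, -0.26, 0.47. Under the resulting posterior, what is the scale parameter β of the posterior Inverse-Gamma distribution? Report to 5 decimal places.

13.84255

With known mean μ and an Inverse-Gamma(α, β) prior on σ², the Normal likelihood is conjugate: posterior is Inv-Gamma(α + n/2, β + Σ(xᵢ−μ)²/2).
Σ(xᵢ−μ)² = (-2.17)² + (-1.49)² + (-0.67)² + (1.71)² + (-0.37)² + (3.72)² + (-0.83)² + (-0.48)² + (-0.26)² + (0.47)² = 25.4851.
Posterior: Inv-Gamma(8.7 + 10/2, 1.1 + 25.4851/2) = Inv-Gamma(13.70, 13.84255).
Posterior β = 13.84255.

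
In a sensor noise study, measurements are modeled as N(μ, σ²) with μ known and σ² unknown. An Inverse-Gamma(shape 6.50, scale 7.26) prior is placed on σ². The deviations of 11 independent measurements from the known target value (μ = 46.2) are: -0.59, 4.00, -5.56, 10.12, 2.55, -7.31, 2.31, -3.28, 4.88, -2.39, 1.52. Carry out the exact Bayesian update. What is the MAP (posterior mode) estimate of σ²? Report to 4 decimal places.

With known mean μ and an Inverse-Gamma(α, β) prior on σ², the Normal likelihood is conjugate: posterior is Inv-Gamma(α + n/2, β + Σ(xᵢ−μ)²/2).
Σ(xᵢ−μ)² = (-0.59)² + (4.00)² + (-5.56)² + (10.12)² + (2.55)² + (-7.31)² + (2.31)² + (-3.28)² + (4.88)² + (-2.39)² + (1.52)² = 257.5461.
Posterior: Inv-Gamma(6.50 + 11/2, 7.26 + 257.5461/2) = Inv-Gamma(12.00, 136.03305).
Mode = β/(α+1) = 136.03305/13.00 = 10.4641.

10.4641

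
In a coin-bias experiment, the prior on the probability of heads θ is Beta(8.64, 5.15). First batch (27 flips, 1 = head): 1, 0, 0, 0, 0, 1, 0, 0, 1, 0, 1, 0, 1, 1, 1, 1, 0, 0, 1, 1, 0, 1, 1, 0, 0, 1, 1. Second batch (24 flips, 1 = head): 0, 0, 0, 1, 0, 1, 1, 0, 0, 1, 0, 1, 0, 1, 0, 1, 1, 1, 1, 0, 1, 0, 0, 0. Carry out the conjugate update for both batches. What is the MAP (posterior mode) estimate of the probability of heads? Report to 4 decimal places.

The Beta prior is conjugate to a Binomial/Bernoulli likelihood; the update adds successes to α and failures to β.
After batch 1: Beta(8.64+14, 5.15+13) = Beta(22.64, 18.15).
After batch 2: Beta(22.64+11, 18.15+13) = Beta(33.64, 31.15).
Mode of Beta(a,b) for a,b>1 is (a−1)/(a+b−2) = 32.64/62.79 = 0.5198.

0.5198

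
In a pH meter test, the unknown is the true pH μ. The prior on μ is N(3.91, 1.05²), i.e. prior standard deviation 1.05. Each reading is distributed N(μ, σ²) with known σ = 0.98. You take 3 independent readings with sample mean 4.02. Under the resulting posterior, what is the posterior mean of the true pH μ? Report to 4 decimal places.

For Normal data with known variance σ², a Normal(μ₀, σ₀²) prior on μ is conjugate. Posterior precision = 1/σ₀² + n/σ²; posterior mean is the precision-weighted average of μ₀ and x̄.
n·x̄ = 3·4.02 = 12.06.
σ₀² = 1.05² = 1.1025, σ² = 0.98² = 0.9604; σ² + n·σ₀² = 0.9604 + 3·1.1025 = 4.2679.
Posterior mean = (μ₀/σ₀² + n·x̄/σ²)/(1/σ₀² + n/σ²) = (σ²·μ₀ + σ₀²·n·x̄)/(σ² + n·σ₀²) = (0.9604·3.91 + 1.1025·12.06)/4.2679 = 17.051314/4.2679 = 3.9952.

3.9952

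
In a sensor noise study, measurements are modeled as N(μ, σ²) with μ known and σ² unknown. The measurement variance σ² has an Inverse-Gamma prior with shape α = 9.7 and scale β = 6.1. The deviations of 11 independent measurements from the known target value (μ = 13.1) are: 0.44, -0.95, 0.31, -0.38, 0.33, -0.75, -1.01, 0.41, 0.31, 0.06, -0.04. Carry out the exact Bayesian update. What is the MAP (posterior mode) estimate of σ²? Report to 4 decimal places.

With known mean μ and an Inverse-Gamma(α, β) prior on σ², the Normal likelihood is conjugate: posterior is Inv-Gamma(α + n/2, β + Σ(xᵢ−μ)²/2).
Σ(xᵢ−μ)² = (0.44)² + (-0.95)² + (0.31)² + (-0.38)² + (0.33)² + (-0.75)² + (-1.01)² + (0.41)² + (0.31)² + (0.06)² + (-0.04)² = 3.2975.
Posterior: Inv-Gamma(9.7 + 11/2, 6.1 + 3.2975/2) = Inv-Gamma(15.20, 7.74875).
Mode = β/(α+1) = 7.74875/16.20 = 0.4783.

0.4783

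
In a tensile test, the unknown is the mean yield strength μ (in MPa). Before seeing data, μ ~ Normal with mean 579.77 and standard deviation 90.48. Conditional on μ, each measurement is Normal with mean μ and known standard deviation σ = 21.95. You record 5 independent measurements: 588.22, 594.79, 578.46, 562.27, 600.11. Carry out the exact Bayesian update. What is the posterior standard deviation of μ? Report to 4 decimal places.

9.7591

For Normal data with known variance σ², a Normal(μ₀, σ₀²) prior on μ is conjugate. Posterior precision = 1/σ₀² + n/σ²; posterior mean is the precision-weighted average of μ₀ and x̄.
σ₀² = 90.48² = 8186.6304, σ² = 21.95² = 481.8025; σ² + n·σ₀² = 481.8025 + 5·8186.6304 = 41414.9545.
Posterior precision = 1/σ₀² + n/σ² = 1/8186.6304 + 5/481.8025 = (σ² + n·σ₀²)/(σ₀²σ²) = 41414.9545/(8186.6304·481.8025); posterior variance σₙ² = σ₀²σ²/(σ² + n·σ₀²) = 8186.6304·481.8025/41414.9545 = 95.239486.
Posterior SD = √σₙ² = √(8186.6304·481.8025/41414.9545) = 9.7591.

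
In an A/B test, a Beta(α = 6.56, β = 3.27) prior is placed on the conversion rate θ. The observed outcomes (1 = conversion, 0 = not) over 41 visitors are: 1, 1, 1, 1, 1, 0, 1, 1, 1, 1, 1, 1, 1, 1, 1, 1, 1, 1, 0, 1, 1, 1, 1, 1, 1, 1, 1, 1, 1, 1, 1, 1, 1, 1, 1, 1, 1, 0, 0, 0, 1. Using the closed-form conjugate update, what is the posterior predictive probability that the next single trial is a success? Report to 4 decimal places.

0.8373

The Beta prior is conjugate to a Binomial/Bernoulli likelihood; the update adds successes to α and failures to β.
Posterior: Beta(α+k, β+n−k) = Beta(6.56+36, 3.27+5) = Beta(42.56, 8.27).
For a single future Bernoulli trial, P(success | data) = α/(α+β) = 0.8373.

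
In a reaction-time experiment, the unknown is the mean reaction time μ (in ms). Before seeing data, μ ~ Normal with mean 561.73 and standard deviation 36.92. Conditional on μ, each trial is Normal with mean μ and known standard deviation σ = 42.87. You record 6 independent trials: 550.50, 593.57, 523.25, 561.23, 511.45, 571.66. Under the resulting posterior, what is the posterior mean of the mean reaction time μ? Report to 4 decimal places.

For Normal data with known variance σ², a Normal(μ₀, σ₀²) prior on μ is conjugate. Posterior precision = 1/σ₀² + n/σ²; posterior mean is the precision-weighted average of μ₀ and x̄.
Σxᵢ = 550.50 + 593.57 + 523.25 + 561.23 + 511.45 + 571.66 = 3311.66, so n·x̄ = 3311.66.
σ₀² = 36.92² = 1363.0864, σ² = 42.87² = 1837.8369; σ² + n·σ₀² = 1837.8369 + 6·1363.0864 = 10016.3553.
Posterior mean = (μ₀/σ₀² + n·x̄/σ²)/(1/σ₀² + n/σ²) = (σ²·μ₀ + σ₀²·n·x̄)/(σ² + n·σ₀²) = (1837.8369·561.73 + 1363.0864·3311.66)/10016.3553 = 5546446.829261/10016.3553 = 553.7390.

553.7390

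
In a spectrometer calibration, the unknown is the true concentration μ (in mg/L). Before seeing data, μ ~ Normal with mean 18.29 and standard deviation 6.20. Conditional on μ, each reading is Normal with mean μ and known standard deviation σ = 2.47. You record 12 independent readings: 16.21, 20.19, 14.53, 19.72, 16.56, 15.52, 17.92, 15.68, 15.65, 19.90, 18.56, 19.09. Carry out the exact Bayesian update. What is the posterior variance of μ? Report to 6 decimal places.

For Normal data with known variance σ², a Normal(μ₀, σ₀²) prior on μ is conjugate. Posterior precision = 1/σ₀² + n/σ²; posterior mean is the precision-weighted average of μ₀ and x̄.
σ₀² = 6.20² = 38.44, σ² = 2.47² = 6.1009; σ² + n·σ₀² = 6.1009 + 12·38.44 = 467.3809.
Posterior precision = 1/σ₀² + n/σ² = 1/38.44 + 12/6.1009 = (σ² + n·σ₀²)/(σ₀²σ²) = 467.3809/(38.44·6.1009); posterior variance σₙ² = σ₀²σ²/(σ² + n·σ₀²) = 38.44·6.1009/467.3809 = 0.501772.

0.501772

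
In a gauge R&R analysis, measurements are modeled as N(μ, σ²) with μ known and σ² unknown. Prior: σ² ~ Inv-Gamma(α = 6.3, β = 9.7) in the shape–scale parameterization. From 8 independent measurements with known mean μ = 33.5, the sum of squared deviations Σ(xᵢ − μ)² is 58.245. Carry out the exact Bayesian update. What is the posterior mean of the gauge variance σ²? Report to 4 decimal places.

4.1745

With known mean μ and an Inverse-Gamma(α, β) prior on σ², the Normal likelihood is conjugate: posterior is Inv-Gamma(α + n/2, β + Σ(xᵢ−μ)²/2).
Posterior: Inv-Gamma(6.3 + 8/2, 9.7 + 58.245/2) = Inv-Gamma(10.30, 38.8225).
E[σ²|data] = β/(α−1) = 38.8225/9.30 = 4.1745.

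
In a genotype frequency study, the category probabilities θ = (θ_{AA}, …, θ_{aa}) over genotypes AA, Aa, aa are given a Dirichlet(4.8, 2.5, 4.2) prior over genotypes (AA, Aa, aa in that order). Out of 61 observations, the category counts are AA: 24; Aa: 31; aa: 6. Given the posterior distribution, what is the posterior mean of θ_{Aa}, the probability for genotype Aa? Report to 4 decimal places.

The Dirichlet prior is conjugate to the Multinomial likelihood: each posterior αⱼ = prior αⱼ + observed count nⱼ.
Posterior concentration: (28.8, 33.5, 10.2), total = 72.5.
E[θ_{Aa}|data] = α_{Aa}/Σα = 33.5/72.5 = 0.4621.

0.4621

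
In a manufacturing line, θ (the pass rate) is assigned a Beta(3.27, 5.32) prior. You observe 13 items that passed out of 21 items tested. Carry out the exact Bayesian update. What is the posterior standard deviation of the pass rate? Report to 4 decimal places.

The Beta prior is conjugate to a Binomial/Bernoulli likelihood; the update adds successes to α and failures to β.
Posterior: Beta(α+k, β+n−k) = Beta(3.27+13, 5.32+8) = Beta(16.27, 13.32).
Var = αβ/((α+β)²(α+β+1)) = 16.27·13.32/(29.59²·30.59) = 0.00809138; SD = √0.00809138 = 0.0900.

0.0900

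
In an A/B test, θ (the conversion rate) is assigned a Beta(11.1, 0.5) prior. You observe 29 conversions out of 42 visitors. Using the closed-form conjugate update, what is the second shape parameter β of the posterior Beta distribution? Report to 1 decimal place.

13.5

The Beta prior is conjugate to a Binomial/Bernoulli likelihood; the update adds successes to α and failures to β.
Posterior: Beta(α+k, β+n−k) = Beta(11.1+29, 0.5+13) = Beta(40.1, 13.5).
Posterior β = 13.5.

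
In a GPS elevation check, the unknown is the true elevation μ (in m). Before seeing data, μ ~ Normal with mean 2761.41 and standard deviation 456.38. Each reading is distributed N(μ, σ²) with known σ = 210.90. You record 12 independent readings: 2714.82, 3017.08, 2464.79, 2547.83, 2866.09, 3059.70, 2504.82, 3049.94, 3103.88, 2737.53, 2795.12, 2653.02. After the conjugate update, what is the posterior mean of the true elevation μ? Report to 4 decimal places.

2792.3347

For Normal data with known variance σ², a Normal(μ₀, σ₀²) prior on μ is conjugate. Posterior precision = 1/σ₀² + n/σ²; posterior mean is the precision-weighted average of μ₀ and x̄.
Σxᵢ = 2714.82 + 3017.08 + 2464.79 + 2547.83 + 2866.09 + 3059.70 + 2504.82 + 3049.94 + 3103.88 + 2737.53 + 2795.12 + 2653.02 = 33514.62, so n·x̄ = 33514.62.
σ₀² = 456.38² = 208282.7044, σ² = 210.90² = 44478.81; σ² + n·σ₀² = 44478.81 + 12·208282.7044 = 2543871.2628.
Posterior mean = (μ₀/σ₀² + n·x̄/σ²)/(1/σ₀² + n/σ²) = (σ²·μ₀ + σ₀²·n·x̄)/(σ² + n·σ₀²) = (44478.81·2761.41 + 208282.7044·33514.62)/2543871.2628 = 7103339921.260428/2543871.2628 = 2792.3347.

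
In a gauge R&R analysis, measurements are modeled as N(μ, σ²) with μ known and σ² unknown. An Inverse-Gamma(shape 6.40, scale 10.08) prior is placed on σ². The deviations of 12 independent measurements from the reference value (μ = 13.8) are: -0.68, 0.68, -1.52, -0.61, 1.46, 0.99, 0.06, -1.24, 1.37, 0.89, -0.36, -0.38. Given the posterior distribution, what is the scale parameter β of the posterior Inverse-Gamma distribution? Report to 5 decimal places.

With known mean μ and an Inverse-Gamma(α, β) prior on σ², the Normal likelihood is conjugate: posterior is Inv-Gamma(α + n/2, β + Σ(xᵢ−μ)²/2).
Σ(xᵢ−μ)² = (-0.68)² + (0.68)² + (-1.52)² + (-0.61)² + (1.46)² + (0.99)² + (0.06)² + (-1.24)² + (1.37)² + (0.89)² + (-0.36)² + (-0.38)² = 11.2032.
Posterior: Inv-Gamma(6.40 + 12/2, 10.08 + 11.2032/2) = Inv-Gamma(12.40, 15.68160).
Posterior β = 15.68160.

15.68160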